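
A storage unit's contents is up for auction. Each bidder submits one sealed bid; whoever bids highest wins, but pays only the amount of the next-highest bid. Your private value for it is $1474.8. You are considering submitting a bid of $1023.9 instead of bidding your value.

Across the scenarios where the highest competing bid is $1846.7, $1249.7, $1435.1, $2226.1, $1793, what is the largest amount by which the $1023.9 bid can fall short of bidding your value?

$1846.7: same outcome either way → loss $0.
$1249.7: truthful gives $225.1, deviation gives $0 → loss $225.1.
$1435.1: truthful gives $39.7, deviation gives $0 → loss $39.7.
$2226.1: same outcome either way → loss $0.
$1793: same outcome either way → loss $0.
Maximum loss: $225.1.

$225.1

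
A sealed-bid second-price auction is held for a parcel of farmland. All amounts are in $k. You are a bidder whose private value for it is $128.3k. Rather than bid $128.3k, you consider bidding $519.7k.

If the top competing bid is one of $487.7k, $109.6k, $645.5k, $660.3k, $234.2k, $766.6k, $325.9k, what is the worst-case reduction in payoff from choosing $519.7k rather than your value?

$359.4k

$487.7k: truthful gives $0k, deviation gives −$359.4k → loss $359.4k.
$109.6k: same outcome either way → loss $0k.
$645.5k: same outcome either way → loss $0k.
$660.3k: same outcome either way → loss $0k.
$234.2k: truthful gives $0k, deviation gives −$105.9k → loss $105.9k.
$766.6k: same outcome either way → loss $0k.
$325.9k: truthful gives $0k, deviation gives −$197.6k → loss $197.6k.
Maximum loss: $359.4k.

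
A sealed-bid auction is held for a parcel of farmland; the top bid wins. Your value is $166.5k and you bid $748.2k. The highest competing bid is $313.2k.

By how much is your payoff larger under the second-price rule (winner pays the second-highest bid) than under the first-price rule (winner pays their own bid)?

$435k

You have the highest bid, so you win under either rule.
Second-price: pay $313.2k → payoff −$146.7k.
First-price: pay your own bid $748.2k → payoff −$581.7k.
Difference = −$146.7k − (−$581.7k) = $435k.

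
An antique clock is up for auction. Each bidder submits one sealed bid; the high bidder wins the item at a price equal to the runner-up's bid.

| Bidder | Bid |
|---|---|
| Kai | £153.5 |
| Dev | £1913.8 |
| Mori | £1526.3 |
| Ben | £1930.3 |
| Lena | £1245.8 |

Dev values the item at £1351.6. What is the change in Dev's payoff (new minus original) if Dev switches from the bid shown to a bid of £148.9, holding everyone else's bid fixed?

The highest bid among the other bidders is £1930.3; Dev's bid doesn't change that.
Original bid £1913.8: Dev is not highest (top rival bid is £1930.3); payoff £0.
Alternative bid £148.9: Dev is not highest (top rival bid is £1930.3); payoff £0.
Change in payoff = £0 − (£0) = £0.

£0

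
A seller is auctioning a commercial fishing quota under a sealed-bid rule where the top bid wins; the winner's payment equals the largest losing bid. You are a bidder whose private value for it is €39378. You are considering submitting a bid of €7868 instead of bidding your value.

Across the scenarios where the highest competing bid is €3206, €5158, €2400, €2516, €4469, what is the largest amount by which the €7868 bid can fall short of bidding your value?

€0

€3206: same outcome either way → loss €0.
€5158: same outcome either way → loss €0.
€2400: same outcome either way → loss €0.
€2516: same outcome either way → loss €0.
€4469: same outcome either way → loss €0.
Maximum loss: €0.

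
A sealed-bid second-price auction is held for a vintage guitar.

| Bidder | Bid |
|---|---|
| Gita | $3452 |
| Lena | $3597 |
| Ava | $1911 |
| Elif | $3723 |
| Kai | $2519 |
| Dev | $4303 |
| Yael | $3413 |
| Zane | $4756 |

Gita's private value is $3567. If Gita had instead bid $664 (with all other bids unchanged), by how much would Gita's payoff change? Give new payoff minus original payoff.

The highest bid among the other bidders is $4756; Gita's bid doesn't change that.
Original bid $3452: Gita is not highest (top rival bid is $4756); payoff $0.
Alternative bid $664: Gita is not highest (top rival bid is $4756); payoff $0.
Change in payoff = $0 − ($0) = $0.

$0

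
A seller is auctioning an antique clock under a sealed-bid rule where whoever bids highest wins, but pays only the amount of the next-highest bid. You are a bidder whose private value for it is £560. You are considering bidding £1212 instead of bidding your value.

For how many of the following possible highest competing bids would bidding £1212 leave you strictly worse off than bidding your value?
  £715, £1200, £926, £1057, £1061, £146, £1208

6

The deviation hurts exactly when the highest competing bid lies strictly between £560 and £1212 — overbidding then wins at a price above your value.
£715: inside the interval → strictly worse (loss £155).
£1200: inside the interval → strictly worse (loss £640).
£926: inside the interval → strictly worse (loss £366).
£1057: inside the interval → strictly worse (loss £497).
£1061: inside the interval → strictly worse (loss £501).
£146: below both → same outcome either way.
£1208: inside the interval → strictly worse (loss £648).
Count: 6.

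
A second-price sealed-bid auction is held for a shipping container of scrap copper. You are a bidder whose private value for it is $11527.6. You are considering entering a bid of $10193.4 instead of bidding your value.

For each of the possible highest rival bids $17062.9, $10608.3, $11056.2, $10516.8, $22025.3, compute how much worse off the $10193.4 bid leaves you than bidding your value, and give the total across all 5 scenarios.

The deviation costs you only when the competing bid falls strictly between $10193.4 and $11527.6; elsewhere both bids give the same outcome.
$17062.9: outcomes coincide → loss $0.
$10608.3: truthful payoff $919.3, deviation payoff $0 → loss $919.3.
$11056.2: truthful payoff $471.4, deviation payoff $0 → loss $471.4.
$10516.8: truthful payoff $1010.8, deviation payoff $0 → loss $1010.8.
$22025.3: outcomes coincide → loss $0.
Total loss = $919.3 + $471.4 + $1010.8 = $2401.5.
Because the price is fixed by the runner-up's bid, deviating from your value can only change a good outcome into a bad one — never the reverse.

$2401.5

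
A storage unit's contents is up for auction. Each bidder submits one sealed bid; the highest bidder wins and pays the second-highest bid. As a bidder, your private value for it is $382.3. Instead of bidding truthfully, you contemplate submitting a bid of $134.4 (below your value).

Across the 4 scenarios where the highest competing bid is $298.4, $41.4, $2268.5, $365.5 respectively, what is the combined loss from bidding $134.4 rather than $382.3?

$100.7

The deviation costs you only when the competing bid falls strictly between $134.4 and $382.3; elsewhere both bids give the same outcome.
$298.4: truthful payoff $83.9, deviation payoff $0 → loss $83.9.
$41.4: outcomes coincide → loss $0.
$2268.5: outcomes coincide → loss $0.
$365.5: truthful payoff $16.8, deviation payoff $0 → loss $16.8.
Total loss = $83.9 + $16.8 = $100.7.
Because the price is fixed by the runner-up's bid, deviating from your value can only change a good outcome into a bad one — never the reverse.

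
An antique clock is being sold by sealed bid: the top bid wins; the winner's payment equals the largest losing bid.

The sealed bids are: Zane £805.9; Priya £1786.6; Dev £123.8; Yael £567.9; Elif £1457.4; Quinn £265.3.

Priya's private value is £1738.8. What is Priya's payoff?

Highest bid: Priya at £1786.6, so Priya wins.
Second-highest bid: Elif at £1457.4 — that is the price the winner pays.
Priya's payoff = value − price = £1738.8 − £1457.4 = £281.4.

£281.4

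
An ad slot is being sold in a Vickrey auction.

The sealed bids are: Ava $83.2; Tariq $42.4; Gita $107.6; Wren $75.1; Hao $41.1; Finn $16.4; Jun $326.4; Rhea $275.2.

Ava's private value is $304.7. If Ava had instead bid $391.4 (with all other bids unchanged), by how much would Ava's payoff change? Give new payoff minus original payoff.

The highest bid among the other bidders is $326.4; Ava's bid doesn't change that.
Original bid $83.2: Ava is not highest (top rival bid is $326.4); payoff $0.
Alternative bid $391.4: Ava is highest, pays the top rival bid $326.4; payoff $304.7 − $326.4 = −$21.7.
Change in payoff = −$21.7 − ($0) = −$21.7.

−$21.7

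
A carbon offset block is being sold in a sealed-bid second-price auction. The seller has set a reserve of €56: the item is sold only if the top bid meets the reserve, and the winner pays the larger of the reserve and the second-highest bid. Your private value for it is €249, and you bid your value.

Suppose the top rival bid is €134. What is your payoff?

Your bid €249 is the highest and exceeds the reserve.
Price = max(second-highest bid, reserve) = max(€134, €56) = €134.
Payoff = €249 − €134 = €115.

€115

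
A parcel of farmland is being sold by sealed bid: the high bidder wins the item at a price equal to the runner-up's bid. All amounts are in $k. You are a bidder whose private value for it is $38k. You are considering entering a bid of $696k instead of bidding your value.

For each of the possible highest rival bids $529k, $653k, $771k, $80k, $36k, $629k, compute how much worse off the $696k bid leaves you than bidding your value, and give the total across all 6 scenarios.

$1739k

The deviation costs you only when the competing bid falls strictly between $38k and $696k; elsewhere both bids give the same outcome.
$529k: truthful payoff $0k, deviation payoff −$491k → loss $491k.
$653k: truthful payoff $0k, deviation payoff −$615k → loss $615k.
$771k: outcomes coincide → loss $0k.
$80k: truthful payoff $0k, deviation payoff −$42k → loss $42k.
$36k: outcomes coincide → loss $0k.
$629k: truthful payoff $0k, deviation payoff −$591k → loss $591k.
Total loss = $491k + $615k + $42k + $591k = $1739k.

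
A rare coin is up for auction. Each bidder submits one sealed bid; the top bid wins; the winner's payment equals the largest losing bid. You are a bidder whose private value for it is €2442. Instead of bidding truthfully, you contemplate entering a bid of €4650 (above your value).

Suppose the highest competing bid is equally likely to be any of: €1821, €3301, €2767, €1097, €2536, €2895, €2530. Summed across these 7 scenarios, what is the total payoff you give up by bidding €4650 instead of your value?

The deviation costs you only when the competing bid falls strictly between €2442 and €4650; elsewhere both bids give the same outcome.
€1821: outcomes coincide → loss €0.
€3301: truthful payoff €0, deviation payoff −€859 → loss €859.
€2767: truthful payoff €0, deviation payoff −€325 → loss €325.
€1097: outcomes coincide → loss €0.
€2536: truthful payoff €0, deviation payoff −€94 → loss €94.
€2895: truthful payoff €0, deviation payoff −€453 → loss €453.
€2530: truthful payoff €0, deviation payoff −€88 → loss €88.
Total loss = €859 + €325 + €94 + €453 + €88 = €1819.

€1819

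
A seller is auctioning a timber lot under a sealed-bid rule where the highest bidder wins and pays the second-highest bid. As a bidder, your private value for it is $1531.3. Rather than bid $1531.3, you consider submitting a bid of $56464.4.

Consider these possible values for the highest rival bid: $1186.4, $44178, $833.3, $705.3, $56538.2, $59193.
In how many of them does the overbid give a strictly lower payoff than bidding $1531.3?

The deviation hurts exactly when the highest competing bid lies strictly between $1531.3 and $56464.4 — overbidding then wins at a price above your value.
$1186.4: below both → same outcome either way.
$44178: inside the interval → strictly worse (loss $42646.7).
$833.3: below both → same outcome either way.
$705.3: below both → same outcome either way.
$56538.2: above both → same outcome either way.
$59193: above both → same outcome either way.
Count: 1.

1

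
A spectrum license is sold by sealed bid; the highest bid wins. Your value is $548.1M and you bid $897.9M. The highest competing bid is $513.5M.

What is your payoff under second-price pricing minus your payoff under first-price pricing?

$384.4M

You have the highest bid, so you win under either rule.
Second-price: pay $513.5M → payoff $34.6M.
First-price: pay your own bid $897.9M → payoff −$349.8M.
Difference = $34.6M − (−$349.8M) = $384.4M.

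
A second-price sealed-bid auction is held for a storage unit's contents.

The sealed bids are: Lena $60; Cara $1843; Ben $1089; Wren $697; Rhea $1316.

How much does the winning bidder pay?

Highest bid: Cara at $1843, so Cara wins.
Second-highest bid: Rhea at $1316 — that is the price the winner pays.

$1316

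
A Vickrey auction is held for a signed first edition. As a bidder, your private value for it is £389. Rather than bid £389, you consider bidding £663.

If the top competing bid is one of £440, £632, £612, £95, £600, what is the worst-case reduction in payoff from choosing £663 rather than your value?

£440: truthful gives £0, deviation gives −£51 → loss £51.
£632: truthful gives £0, deviation gives −£243 → loss £243.
£612: truthful gives £0, deviation gives −£223 → loss £223.
£95: same outcome either way → loss £0.
£600: truthful gives £0, deviation gives −£211 → loss £211.
Maximum loss: £243.

£243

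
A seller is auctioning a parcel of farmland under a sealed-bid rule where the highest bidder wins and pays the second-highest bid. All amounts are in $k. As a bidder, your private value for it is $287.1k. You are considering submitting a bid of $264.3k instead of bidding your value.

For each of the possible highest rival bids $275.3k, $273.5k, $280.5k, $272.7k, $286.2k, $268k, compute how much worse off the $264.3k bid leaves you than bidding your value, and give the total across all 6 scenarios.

The deviation costs you only when the competing bid falls strictly between $264.3k and $287.1k; elsewhere both bids give the same outcome.
$275.3k: truthful payoff $11.8k, deviation payoff $0k → loss $11.8k.
$273.5k: truthful payoff $13.6k, deviation payoff $0k → loss $13.6k.
$280.5k: truthful payoff $6.6k, deviation payoff $0k → loss $6.6k.
$272.7k: truthful payoff $14.4k, deviation payoff $0k → loss $14.4k.
$286.2k: truthful payoff $0.9k, deviation payoff $0k → loss $0.9k.
$268k: truthful payoff $19.1k, deviation payoff $0k → loss $19.1k.
Total loss = $11.8k + $13.6k + $6.6k + $14.4k + $0.9k + $19.1k = $66.4k.
Truthful bidding weakly dominates here: raising your bid can only win items priced above your value, and lowering it can only forfeit items priced below.

$66.4k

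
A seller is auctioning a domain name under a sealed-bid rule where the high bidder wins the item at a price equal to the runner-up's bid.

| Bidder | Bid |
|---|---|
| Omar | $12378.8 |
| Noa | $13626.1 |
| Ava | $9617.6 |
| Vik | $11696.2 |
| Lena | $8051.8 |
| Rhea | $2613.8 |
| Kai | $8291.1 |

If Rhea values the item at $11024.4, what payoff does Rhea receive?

$0

Highest bid: Noa at $13626.1, so Noa wins.
Second-highest bid: Omar at $12378.8 — that is the price the winner pays.
Rhea did not win, so Rhea pays nothing and receives nothing: payoff $0.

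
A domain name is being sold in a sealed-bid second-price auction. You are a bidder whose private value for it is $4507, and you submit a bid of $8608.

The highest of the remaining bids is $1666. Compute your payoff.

$2841

Your bid $8608 exceeds the highest competing bid $1666, so you win.
In a second-price auction the winner pays the second-highest bid, $1666.
Payoff = value − price = $4507 − $1666 = $2841.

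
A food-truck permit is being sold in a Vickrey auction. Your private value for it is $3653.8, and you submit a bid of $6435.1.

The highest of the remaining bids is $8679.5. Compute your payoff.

Your bid $6435.1 is below the highest competing bid $8679.5, so you lose.
A losing bidder pays nothing and receives nothing: payoff = $0.

$0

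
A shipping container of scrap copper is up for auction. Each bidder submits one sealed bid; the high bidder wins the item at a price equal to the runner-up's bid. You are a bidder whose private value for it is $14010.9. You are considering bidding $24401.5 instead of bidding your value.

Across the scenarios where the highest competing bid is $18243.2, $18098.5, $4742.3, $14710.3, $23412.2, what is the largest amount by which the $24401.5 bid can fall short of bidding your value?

$18243.2: truthful gives $0, deviation gives −$4232.3 → loss $4232.3.
$18098.5: truthful gives $0, deviation gives −$4087.6 → loss $4087.6.
$4742.3: same outcome either way → loss $0.
$14710.3: truthful gives $0, deviation gives −$699.4 → loss $699.4.
$23412.2: truthful gives $0, deviation gives −$9401.3 → loss $9401.3.
Maximum loss: $9401.3.

$9401.3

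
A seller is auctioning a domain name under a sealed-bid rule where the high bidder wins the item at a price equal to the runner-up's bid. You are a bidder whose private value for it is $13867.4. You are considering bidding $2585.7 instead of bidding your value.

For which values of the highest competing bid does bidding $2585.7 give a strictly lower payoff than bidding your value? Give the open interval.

($2585.7, $13867.4)

If the competing bid is below $2585.7, both bids win at the same price — no difference.
If it is above $13867.4, both bids lose — no difference.
If it lies strictly between $2585.7 and $13867.4, bidding your value wins at a price below your value (positive payoff) while bidding $2585.7 loses (payoff 0).
So the deviation strictly hurts on the open interval ($2585.7, $13867.4).
Truthful bidding weakly dominates here: raising your bid can only win items priced above your value, and lowering it can only forfeit items priced below.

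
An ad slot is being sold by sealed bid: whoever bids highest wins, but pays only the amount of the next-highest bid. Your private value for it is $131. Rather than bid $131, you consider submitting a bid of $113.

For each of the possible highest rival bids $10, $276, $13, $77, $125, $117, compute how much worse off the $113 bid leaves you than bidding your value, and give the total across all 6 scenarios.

$20

The deviation costs you only when the competing bid falls strictly between $113 and $131; elsewhere both bids give the same outcome.
$10: outcomes coincide → loss $0.
$276: outcomes coincide → loss $0.
$13: outcomes coincide → loss $0.
$77: outcomes coincide → loss $0.
$125: truthful payoff $6, deviation payoff $0 → loss $6.
$117: truthful payoff $14, deviation payoff $0 → loss $14.
Total loss = $6 + $14 = $20.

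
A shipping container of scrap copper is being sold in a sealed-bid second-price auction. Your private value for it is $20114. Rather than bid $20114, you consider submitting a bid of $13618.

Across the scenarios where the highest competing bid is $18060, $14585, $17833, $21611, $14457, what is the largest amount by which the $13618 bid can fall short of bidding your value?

$18060: truthful gives $2054, deviation gives $0 → loss $2054.
$14585: truthful gives $5529, deviation gives $0 → loss $5529.
$17833: truthful gives $2281, deviation gives $0 → loss $2281.
$21611: same outcome either way → loss $0.
$14457: truthful gives $5657, deviation gives $0 → loss $5657.
Maximum loss: $5657.

$5657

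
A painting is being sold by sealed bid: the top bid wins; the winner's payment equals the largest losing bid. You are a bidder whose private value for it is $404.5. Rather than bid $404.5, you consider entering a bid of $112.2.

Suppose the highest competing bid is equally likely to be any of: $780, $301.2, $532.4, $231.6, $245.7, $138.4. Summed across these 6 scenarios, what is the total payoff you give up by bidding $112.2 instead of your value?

$701.1

The deviation costs you only when the competing bid falls strictly between $112.2 and $404.5; elsewhere both bids give the same outcome.
$780: outcomes coincide → loss $0.
$301.2: truthful payoff $103.3, deviation payoff $0 → loss $103.3.
$532.4: outcomes coincide → loss $0.
$231.6: truthful payoff $172.9, deviation payoff $0 → loss $172.9.
$245.7: truthful payoff $158.8, deviation payoff $0 → loss $158.8.
$138.4: truthful payoff $266.1, deviation payoff $0 → loss $266.1.
Total loss = $103.3 + $172.9 + $158.8 + $266.1 = $701.1.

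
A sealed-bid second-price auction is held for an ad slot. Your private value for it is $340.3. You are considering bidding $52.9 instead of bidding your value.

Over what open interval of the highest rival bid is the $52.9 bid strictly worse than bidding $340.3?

($52.9, $340.3)

If the competing bid is below $52.9, both bids win at the same price — no difference.
If it is above $340.3, both bids lose — no difference.
If it lies strictly between $52.9 and $340.3, bidding your value wins at a price below your value (positive payoff) while bidding $52.9 loses (payoff 0).
So the deviation strictly hurts on the open interval ($52.9, $340.3).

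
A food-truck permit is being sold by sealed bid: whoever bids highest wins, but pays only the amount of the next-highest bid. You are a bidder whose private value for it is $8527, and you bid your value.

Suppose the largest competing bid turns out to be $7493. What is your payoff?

$1034

Your bid $8527 exceeds the highest competing bid $7493, so you win.
In a second-price auction the winner pays the second-highest bid, $7493.
Payoff = value − price = $8527 − $7493 = $1034.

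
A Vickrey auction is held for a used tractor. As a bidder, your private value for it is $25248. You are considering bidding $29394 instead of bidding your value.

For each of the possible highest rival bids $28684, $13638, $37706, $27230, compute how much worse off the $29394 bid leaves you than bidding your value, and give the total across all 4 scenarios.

The deviation costs you only when the competing bid falls strictly between $25248 and $29394; elsewhere both bids give the same outcome.
$28684: truthful payoff $0, deviation payoff −$3436 → loss $3436.
$13638: outcomes coincide → loss $0.
$37706: outcomes coincide → loss $0.
$27230: truthful payoff $0, deviation payoff −$1982 → loss $1982.
Total loss = $3436 + $1982 = $5418.

$5418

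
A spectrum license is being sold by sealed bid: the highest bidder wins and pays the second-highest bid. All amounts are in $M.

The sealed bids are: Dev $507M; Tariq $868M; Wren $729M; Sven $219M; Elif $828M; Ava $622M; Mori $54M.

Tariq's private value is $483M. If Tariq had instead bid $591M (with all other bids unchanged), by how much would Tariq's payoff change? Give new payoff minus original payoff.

$345M

The highest bid among the other bidders is $828M; Tariq's bid doesn't change that.
Original bid $868M: Tariq is highest, pays the top rival bid $828M; payoff $483M − $828M = −$345M.
Alternative bid $591M: Tariq is not highest (top rival bid is $828M); payoff $0M.
Change in payoff = $0M − (−$345M) = $345M.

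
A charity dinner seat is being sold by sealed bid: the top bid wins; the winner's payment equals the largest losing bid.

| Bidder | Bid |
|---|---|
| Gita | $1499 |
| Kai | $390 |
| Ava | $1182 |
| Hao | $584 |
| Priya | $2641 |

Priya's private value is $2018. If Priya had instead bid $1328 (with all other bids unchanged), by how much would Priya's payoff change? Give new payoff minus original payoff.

The highest bid among the other bidders is $1499; Priya's bid doesn't change that.
Original bid $2641: Priya is highest, pays the top rival bid $1499; payoff $2018 − $1499 = $519.
Alternative bid $1328: Priya is not highest (top rival bid is $1499); payoff $0.
Change in payoff = $0 − ($519) = −$519.

−$519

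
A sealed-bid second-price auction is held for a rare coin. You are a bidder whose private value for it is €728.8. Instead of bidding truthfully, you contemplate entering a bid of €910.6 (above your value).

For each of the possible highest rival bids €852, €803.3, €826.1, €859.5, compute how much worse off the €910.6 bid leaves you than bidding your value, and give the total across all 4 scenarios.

€425.7

The deviation costs you only when the competing bid falls strictly between €728.8 and €910.6; elsewhere both bids give the same outcome.
€852: truthful payoff €0, deviation payoff −€123.2 → loss €123.2.
€803.3: truthful payoff €0, deviation payoff −€74.5 → loss €74.5.
€826.1: truthful payoff €0, deviation payoff −€97.3 → loss €97.3.
€859.5: truthful payoff €0, deviation payoff −€130.7 → loss €130.7.
Total loss = €123.2 + €74.5 + €97.3 + €130.7 = €425.7.
In a second-price auction your bid sets only whether you win, not what you pay, so bidding your true value is weakly dominant.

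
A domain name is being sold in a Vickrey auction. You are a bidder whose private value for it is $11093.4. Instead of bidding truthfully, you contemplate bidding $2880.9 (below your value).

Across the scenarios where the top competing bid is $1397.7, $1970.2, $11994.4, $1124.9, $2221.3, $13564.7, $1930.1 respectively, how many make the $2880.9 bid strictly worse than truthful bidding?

0

The deviation hurts exactly when the highest competing bid lies strictly between $2880.9 and $11093.4 — underbidding then forfeits a profitable win.
$1397.7: below both → same outcome either way.
$1970.2: below both → same outcome either way.
$11994.4: above both → same outcome either way.
$1124.9: below both → same outcome either way.
$2221.3: below both → same outcome either way.
$13564.7: above both → same outcome either way.
$1930.1: below both → same outcome either way.
Count: 0.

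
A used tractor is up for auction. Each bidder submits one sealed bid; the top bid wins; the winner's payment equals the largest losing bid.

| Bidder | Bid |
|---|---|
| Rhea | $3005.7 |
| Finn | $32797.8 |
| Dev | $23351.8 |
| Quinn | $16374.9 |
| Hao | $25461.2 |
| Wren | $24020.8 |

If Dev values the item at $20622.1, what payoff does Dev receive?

Highest bid: Finn at $32797.8, so Finn wins.
Second-highest bid: Hao at $25461.2 — that is the price the winner pays.
Dev did not win, so Dev pays nothing and receives nothing: payoff $0.

$0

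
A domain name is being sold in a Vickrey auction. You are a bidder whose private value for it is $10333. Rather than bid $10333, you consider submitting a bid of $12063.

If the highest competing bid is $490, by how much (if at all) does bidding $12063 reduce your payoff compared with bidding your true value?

Bidding your value $10333: you win (since $10333 > $490) and pay $490. Payoff $9843.
Bidding $12063: you win and pay $490. Payoff $10333 − $490 = $9843.
Difference = $9843 − $9843 = $0; both bids lead to the same outcome because the competing bid is below both your value and your alternative bid.
Because the price is fixed by the runner-up's bid, deviating from your value can only change a good outcome into a bad one — never the reverse.

$0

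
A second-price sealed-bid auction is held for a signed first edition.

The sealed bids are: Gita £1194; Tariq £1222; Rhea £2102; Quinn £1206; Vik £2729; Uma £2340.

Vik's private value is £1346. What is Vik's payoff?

−£994

Highest bid: Vik at £2729, so Vik wins.
Second-highest bid: Uma at £2340 — that is the price the winner pays.
Vik's payoff = value − price = £1346 − £2340 = −£994.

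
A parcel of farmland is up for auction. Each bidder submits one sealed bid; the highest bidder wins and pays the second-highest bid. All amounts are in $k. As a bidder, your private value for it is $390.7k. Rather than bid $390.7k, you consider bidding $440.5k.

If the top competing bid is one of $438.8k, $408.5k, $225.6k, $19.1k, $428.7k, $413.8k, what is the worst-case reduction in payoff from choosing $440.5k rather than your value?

$48.1k

$438.8k: truthful gives $0k, deviation gives −$48.1k → loss $48.1k.
$408.5k: truthful gives $0k, deviation gives −$17.8k → loss $17.8k.
$225.6k: same outcome either way → loss $0k.
$19.1k: same outcome either way → loss $0k.
$428.7k: truthful gives $0k, deviation gives −$38k → loss $38k.
$413.8k: truthful gives $0k, deviation gives −$23.1k → loss $23.1k.
Maximum loss: $48.1k.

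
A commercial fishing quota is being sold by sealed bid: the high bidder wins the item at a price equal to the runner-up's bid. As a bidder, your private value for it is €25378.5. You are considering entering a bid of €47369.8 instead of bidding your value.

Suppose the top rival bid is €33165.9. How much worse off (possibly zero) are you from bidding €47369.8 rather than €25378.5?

€7787.4

Bidding your value €25378.5: you lose (since €25378.5 < €33165.9). Payoff €0.
Bidding €47369.8: you win and pay €33165.9. Payoff €25378.5 − €33165.9 = −€7787.4.
The competing bid €33165.9 lies between your value and your inflated bid, so overbidding wins an item priced above your value.
Loss from deviating = €0 − (−€7787.4) = €7787.4.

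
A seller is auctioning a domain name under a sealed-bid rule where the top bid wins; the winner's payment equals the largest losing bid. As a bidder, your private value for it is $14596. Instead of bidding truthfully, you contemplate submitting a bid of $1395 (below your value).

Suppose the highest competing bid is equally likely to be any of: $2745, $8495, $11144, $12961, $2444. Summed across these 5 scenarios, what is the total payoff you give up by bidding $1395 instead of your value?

$35191

The deviation costs you only when the competing bid falls strictly between $1395 and $14596; elsewhere both bids give the same outcome.
$2745: truthful payoff $11851, deviation payoff $0 → loss $11851.
$8495: truthful payoff $6101, deviation payoff $0 → loss $6101.
$11144: truthful payoff $3452, deviation payoff $0 → loss $3452.
$12961: truthful payoff $1635, deviation payoff $0 → loss $1635.
$2444: truthful payoff $12152, deviation payoff $0 → loss $12152.
Total loss = $11851 + $6101 + $3452 + $1635 + $12152 = $35191.
Truthful bidding weakly dominates here: raising your bid can only win items priced above your value, and lowering it can only forfeit items priced below.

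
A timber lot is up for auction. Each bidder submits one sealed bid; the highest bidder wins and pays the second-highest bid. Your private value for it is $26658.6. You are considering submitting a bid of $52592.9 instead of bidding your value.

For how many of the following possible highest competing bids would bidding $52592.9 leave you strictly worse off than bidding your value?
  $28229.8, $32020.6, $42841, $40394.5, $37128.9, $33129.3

6

The deviation hurts exactly when the highest competing bid lies strictly between $26658.6 and $52592.9 — overbidding then wins at a price above your value.
$28229.8: inside the interval → strictly worse (loss $1571.2).
$32020.6: inside the interval → strictly worse (loss $5362).
$42841: inside the interval → strictly worse (loss $16182.4).
$40394.5: inside the interval → strictly worse (loss $13735.9).
$37128.9: inside the interval → strictly worse (loss $10470.3).
$33129.3: inside the interval → strictly worse (loss $6470.7).
Count: 6.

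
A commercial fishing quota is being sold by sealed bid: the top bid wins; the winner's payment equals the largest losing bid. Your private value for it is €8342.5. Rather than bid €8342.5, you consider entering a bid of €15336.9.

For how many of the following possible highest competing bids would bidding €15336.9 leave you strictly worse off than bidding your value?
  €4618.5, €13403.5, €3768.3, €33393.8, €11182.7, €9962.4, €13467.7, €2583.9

4

The deviation hurts exactly when the highest competing bid lies strictly between €8342.5 and €15336.9 — overbidding then wins at a price above your value.
€4618.5: below both → same outcome either way.
€13403.5: inside the interval → strictly worse (loss €5061).
€3768.3: below both → same outcome either way.
€33393.8: above both → same outcome either way.
€11182.7: inside the interval → strictly worse (loss €2840.2).
€9962.4: inside the interval → strictly worse (loss €1619.9).
€13467.7: inside the interval → strictly worse (loss €5125.2).
€2583.9: below both → same outcome either way.
Count: 4.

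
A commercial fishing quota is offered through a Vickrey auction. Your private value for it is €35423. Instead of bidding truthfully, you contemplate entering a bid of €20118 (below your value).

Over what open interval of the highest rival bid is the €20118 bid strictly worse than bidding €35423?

If the competing bid is below €20118, both bids win at the same price — no difference.
If it is above €35423, both bids lose — no difference.
If it lies strictly between €20118 and €35423, bidding your value wins at a price below your value (positive payoff) while bidding €20118 loses (payoff 0).
So the deviation strictly hurts on the open interval (€20118, €35423).

(€20118, €35423)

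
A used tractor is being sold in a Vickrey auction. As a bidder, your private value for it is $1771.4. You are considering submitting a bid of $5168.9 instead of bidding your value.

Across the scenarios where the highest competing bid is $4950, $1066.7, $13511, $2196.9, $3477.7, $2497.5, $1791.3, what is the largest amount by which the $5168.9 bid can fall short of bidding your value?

$4950: truthful gives $0, deviation gives −$3178.6 → loss $3178.6.
$1066.7: same outcome either way → loss $0.
$13511: same outcome either way → loss $0.
$2196.9: truthful gives $0, deviation gives −$425.5 → loss $425.5.
$3477.7: truthful gives $0, deviation gives −$1706.3 → loss $1706.3.
$2497.5: truthful gives $0, deviation gives −$726.1 → loss $726.1.
$1791.3: truthful gives $0, deviation gives −$19.9 → loss $19.9.
Maximum loss: $3178.6.

$3178.6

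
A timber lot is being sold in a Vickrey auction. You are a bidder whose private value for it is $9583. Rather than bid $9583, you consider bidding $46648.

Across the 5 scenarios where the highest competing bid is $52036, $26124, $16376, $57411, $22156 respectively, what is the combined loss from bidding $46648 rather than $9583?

The deviation costs you only when the competing bid falls strictly between $9583 and $46648; elsewhere both bids give the same outcome.
$52036: outcomes coincide → loss $0.
$26124: truthful payoff $0, deviation payoff −$16541 → loss $16541.
$16376: truthful payoff $0, deviation payoff −$6793 → loss $6793.
$57411: outcomes coincide → loss $0.
$22156: truthful payoff $0, deviation payoff −$12573 → loss $12573.
Total loss = $16541 + $6793 + $12573 = $35907.

$35907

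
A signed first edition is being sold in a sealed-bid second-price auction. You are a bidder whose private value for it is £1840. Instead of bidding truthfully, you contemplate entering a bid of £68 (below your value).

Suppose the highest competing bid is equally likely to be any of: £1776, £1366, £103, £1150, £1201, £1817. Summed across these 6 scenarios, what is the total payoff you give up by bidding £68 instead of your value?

The deviation costs you only when the competing bid falls strictly between £68 and £1840; elsewhere both bids give the same outcome.
£1776: truthful payoff £64, deviation payoff £0 → loss £64.
£1366: truthful payoff £474, deviation payoff £0 → loss £474.
£103: truthful payoff £1737, deviation payoff £0 → loss £1737.
£1150: truthful payoff £690, deviation payoff £0 → loss £690.
£1201: truthful payoff £639, deviation payoff £0 → loss £639.
£1817: truthful payoff £23, deviation payoff £0 → loss £23.
Total loss = £64 + £474 + £1737 + £690 + £639 + £23 = £3627.

£3627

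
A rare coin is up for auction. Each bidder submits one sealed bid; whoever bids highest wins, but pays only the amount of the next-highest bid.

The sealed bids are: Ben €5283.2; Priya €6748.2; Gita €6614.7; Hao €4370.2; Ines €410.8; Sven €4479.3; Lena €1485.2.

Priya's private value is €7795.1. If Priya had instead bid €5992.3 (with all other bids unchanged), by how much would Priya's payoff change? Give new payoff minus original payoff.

−€1180.4

The highest bid among the other bidders is €6614.7; Priya's bid doesn't change that.
Original bid €6748.2: Priya is highest, pays the top rival bid €6614.7; payoff €7795.1 − €6614.7 = €1180.4.
Alternative bid €5992.3: Priya is not highest (top rival bid is €6614.7); payoff €0.
Change in payoff = €0 − (€1180.4) = −€1180.4.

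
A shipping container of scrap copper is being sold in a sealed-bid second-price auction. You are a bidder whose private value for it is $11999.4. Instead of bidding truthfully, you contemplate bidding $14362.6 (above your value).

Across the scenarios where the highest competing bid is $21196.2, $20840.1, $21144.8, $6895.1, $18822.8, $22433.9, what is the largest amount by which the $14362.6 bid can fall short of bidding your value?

$0

$21196.2: same outcome either way → loss $0.
$20840.1: same outcome either way → loss $0.
$21144.8: same outcome either way → loss $0.
$6895.1: same outcome either way → loss $0.
$18822.8: same outcome either way → loss $0.
$22433.9: same outcome either way → loss $0.
Maximum loss: $0.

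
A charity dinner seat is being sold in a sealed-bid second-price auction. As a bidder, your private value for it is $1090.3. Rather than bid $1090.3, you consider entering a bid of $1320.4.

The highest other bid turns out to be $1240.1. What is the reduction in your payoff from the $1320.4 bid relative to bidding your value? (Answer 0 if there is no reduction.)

Bidding your value $1090.3: you lose (since $1090.3 < $1240.1). Payoff $0.
Bidding $1320.4: you win and pay $1240.1. Payoff $1090.3 − $1240.1 = −$149.8.
The competing bid $1240.1 lies between your value and your inflated bid, so overbidding wins an item priced above your value.
Loss from deviating = $0 − (−$149.8) = $149.8.

$149.8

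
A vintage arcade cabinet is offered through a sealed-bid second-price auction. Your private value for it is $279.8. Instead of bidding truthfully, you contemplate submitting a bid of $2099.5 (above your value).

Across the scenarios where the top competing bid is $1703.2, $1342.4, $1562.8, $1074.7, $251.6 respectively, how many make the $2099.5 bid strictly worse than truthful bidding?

4

The deviation hurts exactly when the highest competing bid lies strictly between $279.8 and $2099.5 — overbidding then wins at a price above your value.
$1703.2: inside the interval → strictly worse (loss $1423.4).
$1342.4: inside the interval → strictly worse (loss $1062.6).
$1562.8: inside the interval → strictly worse (loss $1283).
$1074.7: inside the interval → strictly worse (loss $794.9).
$251.6: below both → same outcome either way.
Count: 4.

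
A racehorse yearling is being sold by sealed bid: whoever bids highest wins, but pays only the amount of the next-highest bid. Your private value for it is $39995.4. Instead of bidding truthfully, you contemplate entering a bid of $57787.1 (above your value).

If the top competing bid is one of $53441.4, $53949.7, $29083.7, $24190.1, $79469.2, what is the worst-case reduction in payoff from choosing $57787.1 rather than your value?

$53441.4: truthful gives $0, deviation gives −$13446 → loss $13446.
$53949.7: truthful gives $0, deviation gives −$13954.3 → loss $13954.3.
$29083.7: same outcome either way → loss $0.
$24190.1: same outcome either way → loss $0.
$79469.2: same outcome either way → loss $0.
Maximum loss: $13954.3.

$13954.3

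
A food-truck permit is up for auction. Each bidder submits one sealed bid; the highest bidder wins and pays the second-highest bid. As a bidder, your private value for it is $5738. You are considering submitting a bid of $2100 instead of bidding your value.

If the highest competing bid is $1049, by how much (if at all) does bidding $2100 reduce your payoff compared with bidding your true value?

$0

Bidding your value $5738: you win (since $5738 > $1049) and pay $1049. Payoff $4689.
Bidding $2100: you win and pay $1049. Payoff $5738 − $1049 = $4689.
Difference = $4689 − $4689 = $0; both bids lead to the same outcome because the competing bid is below both your value and your alternative bid.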